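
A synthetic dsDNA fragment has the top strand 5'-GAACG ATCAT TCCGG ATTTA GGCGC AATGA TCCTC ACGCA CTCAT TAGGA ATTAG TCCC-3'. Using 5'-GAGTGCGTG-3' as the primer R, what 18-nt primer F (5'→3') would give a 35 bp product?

5'-ATTCCGGATTTAGGCGCA-3'

The reverse primer's reverse complement CACGCACTC matches the template at positions 35–43, so the product ends at position 43.
A 35 bp product then starts at position 43 − 35 + 1 = 9.
The forward primer is identical to the top strand there: ATTCCGGATTTAGGCGCA.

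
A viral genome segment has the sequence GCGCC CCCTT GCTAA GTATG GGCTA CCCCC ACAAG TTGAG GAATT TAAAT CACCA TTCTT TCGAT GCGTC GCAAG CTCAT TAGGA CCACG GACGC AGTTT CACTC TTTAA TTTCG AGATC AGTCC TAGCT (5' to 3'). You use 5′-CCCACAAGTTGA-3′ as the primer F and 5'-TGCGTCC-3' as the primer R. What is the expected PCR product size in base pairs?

Forward primer CCCACAAGTTGA is found on the top strand at positions 28–39.
Reverse complement of the reverse primer: GGACGCA. This occurs on the top strand at positions 90–96.
The product runs from position 28 to position 96, so its length is 96 − 28 + 1 = 69 bp.

69 bp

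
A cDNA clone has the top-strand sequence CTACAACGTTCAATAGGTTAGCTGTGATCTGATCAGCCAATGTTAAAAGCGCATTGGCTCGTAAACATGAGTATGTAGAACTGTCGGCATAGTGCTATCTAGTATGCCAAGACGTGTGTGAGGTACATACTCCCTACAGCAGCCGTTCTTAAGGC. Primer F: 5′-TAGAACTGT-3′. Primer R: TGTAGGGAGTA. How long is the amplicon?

63 bp

Forward primer TAGAACTGT is found on the top strand at positions 76–84.
Taking the reverse complement of TGTAGGGAGTA gives TACTCCCTACA, found at positions 128–138 on the template; the primer anneals here to the top strand with its 3' end pointing upstream.
Product length = (reverse-primer end) − (forward-primer start) + 1 = 138 − 76 + 1 = 63 bp.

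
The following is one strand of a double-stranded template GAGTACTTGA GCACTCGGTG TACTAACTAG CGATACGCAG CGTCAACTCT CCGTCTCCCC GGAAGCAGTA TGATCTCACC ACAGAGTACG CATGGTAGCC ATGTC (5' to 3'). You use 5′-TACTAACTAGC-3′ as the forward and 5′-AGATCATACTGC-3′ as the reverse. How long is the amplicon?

Scanning the template, TACTAACTAGC occurs at positions 21–31; this primer anneals to the bottom strand there with its 3' end pointing downstream.
Taking the reverse complement of AGATCATACTGC gives GCAGTATGATCT, found at positions 65–76 on the template; the primer anneals here to the top strand with its 3' end pointing upstream.
Product length = (reverse-primer end) − (forward-primer start) + 1 = 76 − 21 + 1 = 56 bp.

56 bp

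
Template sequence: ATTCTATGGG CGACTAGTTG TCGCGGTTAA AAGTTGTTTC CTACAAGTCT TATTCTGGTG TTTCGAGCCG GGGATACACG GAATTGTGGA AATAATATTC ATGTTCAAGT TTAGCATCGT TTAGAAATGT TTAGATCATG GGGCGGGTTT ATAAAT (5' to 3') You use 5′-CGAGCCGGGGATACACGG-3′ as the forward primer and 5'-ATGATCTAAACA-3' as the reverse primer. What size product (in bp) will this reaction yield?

76 bp

Scanning the template, CGAGCCGGGGATACACGG occurs at positions 64–81; this primer anneals to the bottom strand there with its 3' end pointing downstream.
Reverse complement of the reverse primer: TGTTTAGATCAT. This occurs on the top strand at positions 128–139.
The product runs from position 64 to position 139, so its length is 139 − 64 + 1 = 76 bp.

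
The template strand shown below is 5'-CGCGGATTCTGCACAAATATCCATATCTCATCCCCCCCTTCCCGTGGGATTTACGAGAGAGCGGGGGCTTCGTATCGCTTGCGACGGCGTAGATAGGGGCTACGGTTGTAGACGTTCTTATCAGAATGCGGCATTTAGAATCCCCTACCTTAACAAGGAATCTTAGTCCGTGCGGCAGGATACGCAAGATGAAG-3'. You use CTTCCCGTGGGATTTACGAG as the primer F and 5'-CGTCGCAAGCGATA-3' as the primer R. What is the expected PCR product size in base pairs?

49 bp

Scanning the template, CTTCCCGTGGGATTTACGAG occurs at positions 38–57; this primer anneals to the bottom strand there with its 3' end pointing downstream.
Reverse complement of the reverse primer: TATCGCTTGCGACG. This occurs on the top strand at positions 73–86.
Product length = (reverse-primer end) − (forward-primer start) + 1 = 86 − 38 + 1 = 49 bp.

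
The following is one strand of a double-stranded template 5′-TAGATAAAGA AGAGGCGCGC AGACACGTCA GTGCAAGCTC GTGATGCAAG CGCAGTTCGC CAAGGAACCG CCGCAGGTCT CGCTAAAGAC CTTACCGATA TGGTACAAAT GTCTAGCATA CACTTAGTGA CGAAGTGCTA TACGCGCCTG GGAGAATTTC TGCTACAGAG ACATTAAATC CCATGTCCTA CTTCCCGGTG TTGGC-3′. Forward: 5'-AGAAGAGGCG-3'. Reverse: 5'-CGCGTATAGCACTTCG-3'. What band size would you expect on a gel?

Forward primer AGAAGAGGCG is found on the top strand at positions 8–17.
Reverse complement of the reverse primer: CGAAGTGCTATACGCG. This occurs on the top strand at positions 131–146.
The product runs from position 8 to position 146, so its length is 146 − 8 + 1 = 139 bp.

139 bp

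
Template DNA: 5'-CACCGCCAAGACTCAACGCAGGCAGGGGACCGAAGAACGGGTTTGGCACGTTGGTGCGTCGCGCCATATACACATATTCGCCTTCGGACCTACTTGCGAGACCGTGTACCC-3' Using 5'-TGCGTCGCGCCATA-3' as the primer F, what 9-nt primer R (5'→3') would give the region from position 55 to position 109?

5'-GTACACGGT-3'

The product's 3' end on the top strand is position 109.
The reverse primer anneals to the top strand over positions 101–109, i.e. to ACCGTGTAC.
Its sequence written 5'→3' is the reverse complement: GTACACGGT.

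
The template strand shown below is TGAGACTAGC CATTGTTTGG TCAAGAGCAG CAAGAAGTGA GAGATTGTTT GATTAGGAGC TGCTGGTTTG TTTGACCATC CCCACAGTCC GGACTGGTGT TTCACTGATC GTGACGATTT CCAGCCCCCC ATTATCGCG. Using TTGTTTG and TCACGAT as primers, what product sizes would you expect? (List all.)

The forward primer TTGTTTG matches the top strand at positions 13–19, 45–51, 68–74.
The reverse primer's reverse complement is ATCGTGA, matching at positions 108–114.
Each forward site pairs with the reverse site to give a product ending at position 114: sizes 102, 70, 47 bp.

102 bp, 70 bp, 47 bp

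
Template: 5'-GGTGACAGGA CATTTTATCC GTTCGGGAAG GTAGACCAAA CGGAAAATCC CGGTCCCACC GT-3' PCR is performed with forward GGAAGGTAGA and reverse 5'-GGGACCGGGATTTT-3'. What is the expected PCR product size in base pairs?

32 bp

The forward primer matches the template at positions 26–35.
Taking the reverse complement of GGGACCGGGATTTT gives AAAATCCCGGTCCC, found at positions 44–57 on the template; the primer anneals here to the top strand with its 3' end pointing upstream.
Amplicon spans positions 26–57: 32 bp.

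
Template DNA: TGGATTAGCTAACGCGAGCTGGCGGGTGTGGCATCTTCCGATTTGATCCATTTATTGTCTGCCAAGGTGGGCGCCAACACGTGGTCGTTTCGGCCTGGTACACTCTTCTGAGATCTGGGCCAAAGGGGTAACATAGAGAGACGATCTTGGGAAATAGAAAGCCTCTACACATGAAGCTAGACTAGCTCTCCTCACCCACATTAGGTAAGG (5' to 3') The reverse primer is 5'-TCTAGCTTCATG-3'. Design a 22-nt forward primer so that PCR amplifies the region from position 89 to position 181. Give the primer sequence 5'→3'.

5'-TTCGGCCTGGTACACTCTTCTG-3'

The reverse primer's reverse complement CATGAAGCTAGA matches the template at positions 170–181; the product starts at position 89.
The forward primer is identical to the top strand over positions 89–110: TTCGGCCTGGTACACTCTTCTG.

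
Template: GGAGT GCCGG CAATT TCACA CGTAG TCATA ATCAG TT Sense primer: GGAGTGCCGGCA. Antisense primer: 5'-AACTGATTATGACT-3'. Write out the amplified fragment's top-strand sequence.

The forward primer matches the template at positions 1–12.
The reverse primer's reverse complement is AGTCATAATCAGTT, which matches the template at positions 24–37.
The product is the template from position 1 through 37 (37 bp).

5'-GGAGTGCCGGCAATTTCACACGTAGTCATAATCAGTT-3'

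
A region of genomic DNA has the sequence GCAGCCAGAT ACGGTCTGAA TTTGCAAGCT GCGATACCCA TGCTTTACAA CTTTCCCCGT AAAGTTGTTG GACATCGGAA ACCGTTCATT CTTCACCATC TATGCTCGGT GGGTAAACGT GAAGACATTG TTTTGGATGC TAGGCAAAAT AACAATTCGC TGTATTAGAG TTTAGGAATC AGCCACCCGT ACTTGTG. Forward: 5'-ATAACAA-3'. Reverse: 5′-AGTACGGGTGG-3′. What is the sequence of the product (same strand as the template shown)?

5'-ATAACAATTCGCTGTATTAGAGTTTAGGAATCAGCCACCCGTACT-3'

Forward primer ATAACAA is found on the top strand at positions 149–155.
Taking the reverse complement of AGTACGGGTGG gives CCACCCGTACT, found at positions 183–193 on the template; the primer anneals here to the top strand with its 3' end pointing upstream.
The product is the template from position 149 through 193 (45 bp).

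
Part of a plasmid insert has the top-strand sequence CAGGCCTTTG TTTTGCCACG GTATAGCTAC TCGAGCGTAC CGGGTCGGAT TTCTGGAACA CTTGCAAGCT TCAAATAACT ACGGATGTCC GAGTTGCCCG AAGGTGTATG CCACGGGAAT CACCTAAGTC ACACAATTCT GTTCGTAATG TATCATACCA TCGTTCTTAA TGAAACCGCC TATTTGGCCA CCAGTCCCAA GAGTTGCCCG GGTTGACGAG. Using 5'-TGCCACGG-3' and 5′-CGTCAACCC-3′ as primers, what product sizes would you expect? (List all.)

205 bp, 110 bp

The forward primer TGCCACGG matches the top strand at positions 14–21, 109–116.
The reverse primer's reverse complement is GGGTTGACG, matching at positions 210–218.
Each forward site pairs with the reverse site to give a product ending at position 218: sizes 205, 110 bp.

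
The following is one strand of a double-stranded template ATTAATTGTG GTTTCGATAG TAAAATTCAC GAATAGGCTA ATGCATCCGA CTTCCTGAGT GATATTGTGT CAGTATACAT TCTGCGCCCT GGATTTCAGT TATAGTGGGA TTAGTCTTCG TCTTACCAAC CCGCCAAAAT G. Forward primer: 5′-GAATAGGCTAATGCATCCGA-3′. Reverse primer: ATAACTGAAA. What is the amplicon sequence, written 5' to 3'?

5'-GAATAGGCTAATGCATCCGACTTCCTGAGTGATATTGTGTCAGTATACATTCTGCGCCCTGGATTTCAGTTAT-3'

Scanning the template, GAATAGGCTAATGCATCCGA occurs at positions 31–50; this primer anneals to the bottom strand there with its 3' end pointing downstream.
Reverse complement of the reverse primer: TTTCAGTTAT. This occurs on the top strand at positions 94–103.
The product is the template from position 31 through 103 (73 bp).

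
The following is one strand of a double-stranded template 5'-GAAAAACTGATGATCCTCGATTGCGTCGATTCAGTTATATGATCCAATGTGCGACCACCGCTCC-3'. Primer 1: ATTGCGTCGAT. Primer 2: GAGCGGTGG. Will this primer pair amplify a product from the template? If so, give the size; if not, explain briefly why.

Yes — a 44 bp product.

Primer 1 (ATTGCGTCGAT) matches the top strand at positions 20–30; it acts as a forward primer.
Primer 2's reverse complement is CCACCGCTC, matching the top strand at positions 55–63; it acts as a reverse primer.
The 3' ends face each other across positions 20–63, giving a 44 bp product.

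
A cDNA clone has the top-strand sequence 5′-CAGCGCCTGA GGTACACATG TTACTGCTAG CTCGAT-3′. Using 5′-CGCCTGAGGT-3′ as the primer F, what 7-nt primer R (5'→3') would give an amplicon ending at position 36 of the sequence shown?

The forward primer binds at positions 4–13; the product's 3' end on the top strand is position 36.
The reverse primer anneals to the top strand over positions 30–36, i.e. to GCTCGAT.
Its sequence written 5'→3' is the reverse complement: ATCGAGC.

5'-ATCGAGC-3'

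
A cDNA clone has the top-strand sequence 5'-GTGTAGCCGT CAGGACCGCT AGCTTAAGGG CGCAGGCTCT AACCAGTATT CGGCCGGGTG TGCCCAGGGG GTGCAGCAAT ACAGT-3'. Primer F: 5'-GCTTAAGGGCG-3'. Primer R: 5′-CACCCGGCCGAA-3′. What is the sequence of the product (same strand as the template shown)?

The forward primer matches the template at positions 22–32.
The reverse primer's reverse complement is TTCGGCCGGGTG, which matches the template at positions 49–60.
The product is the template from position 22 through 60 (39 bp).

5'-GCTTAAGGGCGCAGGCTCTAACCAGTATTCGGCCGGGTG-3'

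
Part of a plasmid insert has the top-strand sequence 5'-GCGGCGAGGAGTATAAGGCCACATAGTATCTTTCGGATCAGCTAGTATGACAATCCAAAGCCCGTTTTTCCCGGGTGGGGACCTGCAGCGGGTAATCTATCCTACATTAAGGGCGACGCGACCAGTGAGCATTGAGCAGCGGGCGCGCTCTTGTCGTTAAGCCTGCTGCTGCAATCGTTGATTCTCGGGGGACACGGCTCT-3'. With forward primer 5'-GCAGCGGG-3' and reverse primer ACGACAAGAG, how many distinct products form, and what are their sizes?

The forward primer GCAGCGGG matches the top strand at positions 85–92, 136–143.
The reverse primer's reverse complement is CTCTTGTCGT, matching at positions 148–157.
Each forward site pairs with the reverse site to give a product ending at position 157: sizes 73, 22 bp.

Two products: 73 bp, 22 bp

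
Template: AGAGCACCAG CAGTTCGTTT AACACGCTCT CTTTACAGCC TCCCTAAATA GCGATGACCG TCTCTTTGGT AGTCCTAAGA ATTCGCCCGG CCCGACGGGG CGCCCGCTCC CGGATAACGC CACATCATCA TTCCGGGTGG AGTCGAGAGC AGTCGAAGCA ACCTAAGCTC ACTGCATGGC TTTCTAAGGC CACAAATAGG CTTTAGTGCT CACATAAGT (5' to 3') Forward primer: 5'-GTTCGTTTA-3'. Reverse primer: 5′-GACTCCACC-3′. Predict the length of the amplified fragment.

The forward primer matches the template at positions 13–21.
The reverse primer's reverse complement is GGTGGAGTC, which matches the template at positions 136–144.
The product runs from position 13 to position 144, so its length is 144 − 13 + 1 = 132 bp.

132 bp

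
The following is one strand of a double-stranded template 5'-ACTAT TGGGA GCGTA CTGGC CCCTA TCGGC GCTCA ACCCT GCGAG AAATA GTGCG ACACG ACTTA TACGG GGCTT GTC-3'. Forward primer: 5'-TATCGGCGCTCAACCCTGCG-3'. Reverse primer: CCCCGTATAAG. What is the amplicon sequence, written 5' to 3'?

Scanning the template, TATCGGCGCTCAACCCTGCG occurs at positions 24–43; this primer anneals to the bottom strand there with its 3' end pointing downstream.
Taking the reverse complement of CCCCGTATAAG gives CTTATACGGGG, found at positions 62–72 on the template; the primer anneals here to the top strand with its 3' end pointing upstream.
The product is the template from position 24 through 72 (49 bp).

5'-TATCGGCGCTCAACCCTGCGAGAAATAGTGCGACACGACTTATACGGGG-3'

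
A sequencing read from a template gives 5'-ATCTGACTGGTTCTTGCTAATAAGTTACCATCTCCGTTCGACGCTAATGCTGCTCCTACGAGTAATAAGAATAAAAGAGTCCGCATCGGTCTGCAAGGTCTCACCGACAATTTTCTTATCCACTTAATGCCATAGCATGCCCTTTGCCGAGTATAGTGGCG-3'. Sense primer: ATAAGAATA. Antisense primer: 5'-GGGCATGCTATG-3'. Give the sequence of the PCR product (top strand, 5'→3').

Forward primer ATAAGAATA is found on the top strand at positions 65–73.
Taking the reverse complement of GGGCATGCTATG gives CATAGCATGCCC, found at positions 131–142 on the template; the primer anneals here to the top strand with its 3' end pointing upstream.
The product is the template from position 65 through 142 (78 bp).

5'-ATAAGAATAAAAGAGTCCGCATCGGTCTGCAAGGTCTCACCGACAATTTTCTTATCCACTTAATGCCATAGCATGCCC-3'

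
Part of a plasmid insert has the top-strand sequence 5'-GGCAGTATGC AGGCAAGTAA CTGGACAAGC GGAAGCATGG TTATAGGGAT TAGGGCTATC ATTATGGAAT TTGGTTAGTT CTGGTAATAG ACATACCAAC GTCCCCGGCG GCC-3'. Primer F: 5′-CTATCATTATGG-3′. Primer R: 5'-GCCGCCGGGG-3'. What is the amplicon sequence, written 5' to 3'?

The forward primer matches the template at positions 56–67.
Taking the reverse complement of GCCGCCGGGG gives CCCCGGCGGC, found at positions 103–112 on the template; the primer anneals here to the top strand with its 3' end pointing upstream.
The product is the template from position 56 through 112 (57 bp).

5'-CTATCATTATGGAATTTGGTTAGTTCTGGTAATAGACATACCAACGTCCCCGGCGGC-3'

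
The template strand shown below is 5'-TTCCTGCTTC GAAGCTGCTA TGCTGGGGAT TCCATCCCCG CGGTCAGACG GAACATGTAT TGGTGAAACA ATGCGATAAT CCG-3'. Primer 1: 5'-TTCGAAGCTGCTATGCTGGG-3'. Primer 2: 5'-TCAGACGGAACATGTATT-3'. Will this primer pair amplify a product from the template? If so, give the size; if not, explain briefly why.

No product — both primers anneal to the same strand and extend in the same direction.

Primer 1 (TTCGAAGCTGCTATGCTGGG) matches the top strand at positions 8–27 (3' end points downstream).
Primer 2 (TCAGACGGAACATGTATT) also matches the top strand directly, at positions 44–61 — its reverse complement AATACATGTTCCGTCTGA is not present.
Both primers anneal to the bottom strand with 3' ends pointing the same way, so neither can prime synthesis back toward the other.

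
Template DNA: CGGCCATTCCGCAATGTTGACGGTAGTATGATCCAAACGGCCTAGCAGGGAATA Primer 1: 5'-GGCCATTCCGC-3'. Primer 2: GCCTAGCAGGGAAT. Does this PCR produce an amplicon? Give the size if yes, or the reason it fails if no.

No product — both primers anneal to the same strand and extend in the same direction.

Primer 1 (GGCCATTCCGC) matches the top strand at positions 2–12 (3' end points downstream).
Primer 2 (GCCTAGCAGGGAAT) also matches the top strand directly, at positions 40–53 — its reverse complement ATTCCCTGCTAGGC is not present.
Both primers anneal to the bottom strand with 3' ends pointing the same way, so neither can prime synthesis back toward the other.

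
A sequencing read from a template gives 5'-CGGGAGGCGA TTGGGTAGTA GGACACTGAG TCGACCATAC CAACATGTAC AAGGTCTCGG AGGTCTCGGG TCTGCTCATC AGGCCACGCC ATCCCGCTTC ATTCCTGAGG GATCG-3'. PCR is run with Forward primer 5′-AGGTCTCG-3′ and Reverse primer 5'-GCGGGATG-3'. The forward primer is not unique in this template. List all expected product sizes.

The forward primer AGGTCTCG matches the top strand at positions 52–59, 61–68.
The reverse primer's reverse complement is CATCCCGC, matching at positions 90–97.
Each forward site pairs with the reverse site to give a product ending at position 97: sizes 46, 37 bp.

46 bp, 37 bp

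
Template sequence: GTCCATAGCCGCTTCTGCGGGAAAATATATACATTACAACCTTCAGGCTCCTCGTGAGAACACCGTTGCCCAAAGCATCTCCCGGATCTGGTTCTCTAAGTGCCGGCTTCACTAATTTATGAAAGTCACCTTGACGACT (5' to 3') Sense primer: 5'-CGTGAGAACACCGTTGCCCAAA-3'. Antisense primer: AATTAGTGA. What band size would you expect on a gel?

Scanning the template, CGTGAGAACACCGTTGCCCAAA occurs at positions 53–74; this primer anneals to the bottom strand there with its 3' end pointing downstream.
Taking the reverse complement of AATTAGTGA gives TCACTAATT, found at positions 109–117 on the template; the primer anneals here to the top strand with its 3' end pointing upstream.
Amplicon spans positions 53–117: 65 bp.

65 bp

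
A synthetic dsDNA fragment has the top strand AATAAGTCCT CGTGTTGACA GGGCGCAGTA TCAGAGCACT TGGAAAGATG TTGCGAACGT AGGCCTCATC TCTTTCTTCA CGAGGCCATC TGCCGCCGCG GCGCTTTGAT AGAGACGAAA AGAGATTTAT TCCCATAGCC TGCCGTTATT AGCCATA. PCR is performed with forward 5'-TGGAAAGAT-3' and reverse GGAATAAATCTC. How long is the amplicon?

Scanning the template, TGGAAAGAT occurs at positions 41–49; this primer anneals to the bottom strand there with its 3' end pointing downstream.
Reverse complement of the reverse primer: GAGATTTATTCC. This occurs on the top strand at positions 122–133.
Product length = (reverse-primer end) − (forward-primer start) + 1 = 133 − 41 + 1 = 93 bp.

93 bp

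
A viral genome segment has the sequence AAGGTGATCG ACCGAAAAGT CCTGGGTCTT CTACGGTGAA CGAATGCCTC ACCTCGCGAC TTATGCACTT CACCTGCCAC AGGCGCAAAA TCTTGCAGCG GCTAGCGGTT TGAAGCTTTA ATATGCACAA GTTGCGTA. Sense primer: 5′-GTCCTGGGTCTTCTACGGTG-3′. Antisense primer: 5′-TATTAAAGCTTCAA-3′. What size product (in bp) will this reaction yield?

Scanning the template, GTCCTGGGTCTTCTACGGTG occurs at positions 19–38; this primer anneals to the bottom strand there with its 3' end pointing downstream.
Taking the reverse complement of TATTAAAGCTTCAA gives TTGAAGCTTTAATA, found at positions 110–123 on the template; the primer anneals here to the top strand with its 3' end pointing upstream.
The product runs from position 19 to position 123, so its length is 123 − 19 + 1 = 105 bp.

105 bp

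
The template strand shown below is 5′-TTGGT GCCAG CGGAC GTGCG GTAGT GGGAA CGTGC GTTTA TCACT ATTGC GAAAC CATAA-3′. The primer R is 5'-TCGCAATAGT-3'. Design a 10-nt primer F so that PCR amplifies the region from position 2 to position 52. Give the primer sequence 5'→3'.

The reverse primer's reverse complement ACTATTGCGA matches the template at positions 43–52; the product starts at position 2.
The forward primer is identical to the top strand over positions 2–11: TGGTGCCAGC.

5'-TGGTGCCAGC-3'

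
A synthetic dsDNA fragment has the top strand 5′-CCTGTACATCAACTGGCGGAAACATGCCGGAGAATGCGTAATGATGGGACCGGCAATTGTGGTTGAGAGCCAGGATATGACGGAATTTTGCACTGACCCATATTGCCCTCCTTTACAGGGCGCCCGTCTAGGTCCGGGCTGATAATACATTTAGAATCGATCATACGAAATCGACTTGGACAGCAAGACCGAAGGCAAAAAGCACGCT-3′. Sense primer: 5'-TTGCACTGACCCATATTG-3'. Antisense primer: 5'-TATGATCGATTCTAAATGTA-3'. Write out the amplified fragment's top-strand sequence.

The forward primer matches the template at positions 88–105.
Taking the reverse complement of TATGATCGATTCTAAATGTA gives TACATTTAGAATCGATCATA, found at positions 146–165 on the template; the primer anneals here to the top strand with its 3' end pointing upstream.
The product is the template from position 88 through 165 (78 bp).

5'-TTGCACTGACCCATATTGCCCTCCTTTACAGGGCGCCCGTCTAGGTCCGGGCTGATAATACATTTAGAATCGATCATA-3'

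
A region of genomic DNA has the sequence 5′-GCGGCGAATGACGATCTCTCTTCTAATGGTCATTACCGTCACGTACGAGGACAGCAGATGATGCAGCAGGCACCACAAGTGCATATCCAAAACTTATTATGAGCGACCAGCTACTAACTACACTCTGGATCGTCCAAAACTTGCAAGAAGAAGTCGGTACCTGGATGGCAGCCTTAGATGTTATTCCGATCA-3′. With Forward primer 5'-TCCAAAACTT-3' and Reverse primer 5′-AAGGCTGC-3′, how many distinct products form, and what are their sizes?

The forward primer TCCAAAACTT matches the top strand at positions 86–95, 133–142.
The reverse primer's reverse complement is GCAGCCTT, matching at positions 168–175.
Each forward site pairs with the reverse site to give a product ending at position 175: sizes 90, 43 bp.

Two products: 90 bp, 43 bp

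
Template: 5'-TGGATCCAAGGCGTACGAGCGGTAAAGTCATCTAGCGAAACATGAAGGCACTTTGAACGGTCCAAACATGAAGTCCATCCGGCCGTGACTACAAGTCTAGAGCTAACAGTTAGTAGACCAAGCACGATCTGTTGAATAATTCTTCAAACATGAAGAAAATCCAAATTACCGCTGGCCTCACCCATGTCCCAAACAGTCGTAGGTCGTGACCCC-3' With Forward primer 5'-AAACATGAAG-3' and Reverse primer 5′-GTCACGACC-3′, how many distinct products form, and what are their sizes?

The forward primer AAACATGAAG matches the top strand at positions 38–47, 64–73, 146–155.
The reverse primer's reverse complement is GGTCGTGAC, matching at positions 202–210.
Each forward site pairs with the reverse site to give a product ending at position 210: sizes 173, 147, 65 bp.

Three products: 173 bp, 147 bp, 65 bp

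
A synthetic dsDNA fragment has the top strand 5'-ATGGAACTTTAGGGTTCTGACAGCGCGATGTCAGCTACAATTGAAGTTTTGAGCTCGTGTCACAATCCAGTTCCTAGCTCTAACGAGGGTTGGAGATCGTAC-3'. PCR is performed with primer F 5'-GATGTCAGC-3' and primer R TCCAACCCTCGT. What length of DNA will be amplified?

68 bp

The forward primer matches the template at positions 27–35.
The reverse primer's reverse complement is ACGAGGGTTGGA, which matches the template at positions 83–94.
Product length = (reverse-primer end) − (forward-primer start) + 1 = 94 − 27 + 1 = 68 bp.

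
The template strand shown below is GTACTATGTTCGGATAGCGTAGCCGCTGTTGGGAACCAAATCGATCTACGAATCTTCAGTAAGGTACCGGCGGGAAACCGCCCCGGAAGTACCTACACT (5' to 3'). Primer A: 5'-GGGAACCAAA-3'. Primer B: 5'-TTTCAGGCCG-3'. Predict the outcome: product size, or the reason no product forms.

Primer B (TTTCAGGCCG) does not match the top strand, and its reverse complement CGGCCTGAAA does not match either.
With no annealing site for primer B, no amplification occurs.

No product — primer B has no binding site in the template.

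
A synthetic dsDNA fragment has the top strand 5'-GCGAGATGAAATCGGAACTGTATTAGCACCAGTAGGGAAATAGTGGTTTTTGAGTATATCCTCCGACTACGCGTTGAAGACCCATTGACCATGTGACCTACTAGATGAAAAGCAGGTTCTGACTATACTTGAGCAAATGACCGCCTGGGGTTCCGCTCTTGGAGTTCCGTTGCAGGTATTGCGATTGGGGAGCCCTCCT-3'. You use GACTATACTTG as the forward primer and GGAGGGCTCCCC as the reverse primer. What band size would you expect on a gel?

78 bp

Forward primer GACTATACTTG is found on the top strand at positions 121–131.
Reverse complement of the reverse primer: GGGGAGCCCTCC. This occurs on the top strand at positions 187–198.
Amplicon spans positions 121–198: 78 bp.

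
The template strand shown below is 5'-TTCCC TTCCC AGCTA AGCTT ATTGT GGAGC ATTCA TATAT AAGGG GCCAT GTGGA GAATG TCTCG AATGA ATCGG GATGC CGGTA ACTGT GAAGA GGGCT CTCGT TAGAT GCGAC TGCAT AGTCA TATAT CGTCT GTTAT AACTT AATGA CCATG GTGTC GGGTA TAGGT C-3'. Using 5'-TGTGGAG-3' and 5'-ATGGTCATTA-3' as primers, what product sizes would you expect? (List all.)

The forward primer TGTGGAG matches the top strand at positions 23–29, 50–56.
The reverse primer's reverse complement is TAATGACCAT, matching at positions 145–154.
Each forward site pairs with the reverse site to give a product ending at position 154: sizes 132, 105 bp.

132 bp, 105 bp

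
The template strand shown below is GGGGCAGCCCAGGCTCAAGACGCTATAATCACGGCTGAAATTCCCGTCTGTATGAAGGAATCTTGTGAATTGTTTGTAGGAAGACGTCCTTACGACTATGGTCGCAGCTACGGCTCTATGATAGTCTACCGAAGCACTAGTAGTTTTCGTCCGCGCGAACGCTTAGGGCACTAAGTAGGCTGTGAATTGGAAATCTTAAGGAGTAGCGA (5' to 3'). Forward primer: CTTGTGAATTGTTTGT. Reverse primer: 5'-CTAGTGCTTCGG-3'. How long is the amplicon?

The forward primer matches the template at positions 62–77.
Reverse complement of the reverse primer: CCGAAGCACTAG. This occurs on the top strand at positions 129–140.
The product runs from position 62 to position 140, so its length is 140 − 62 + 1 = 79 bp.

79 bp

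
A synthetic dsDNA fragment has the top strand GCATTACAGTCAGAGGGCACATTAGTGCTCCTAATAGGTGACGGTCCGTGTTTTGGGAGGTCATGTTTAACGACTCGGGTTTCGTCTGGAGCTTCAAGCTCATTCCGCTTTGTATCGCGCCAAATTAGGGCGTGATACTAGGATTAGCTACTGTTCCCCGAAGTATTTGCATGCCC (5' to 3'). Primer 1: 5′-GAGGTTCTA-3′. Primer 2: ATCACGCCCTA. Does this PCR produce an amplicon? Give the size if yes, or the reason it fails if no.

No product — primer 1 has no binding site in the template.

Primer 1 (GAGGTTCTA) does not match the top strand, and its reverse complement TAGAACCTC does not match either.
With no annealing site for primer 1, no amplification occurs.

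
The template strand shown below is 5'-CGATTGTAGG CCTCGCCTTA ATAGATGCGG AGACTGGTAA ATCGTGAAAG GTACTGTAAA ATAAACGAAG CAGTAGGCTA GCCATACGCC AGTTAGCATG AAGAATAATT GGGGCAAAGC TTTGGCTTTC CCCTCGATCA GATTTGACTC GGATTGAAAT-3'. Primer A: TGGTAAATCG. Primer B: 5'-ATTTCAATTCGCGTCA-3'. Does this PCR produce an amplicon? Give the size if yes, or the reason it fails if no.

Primer B (ATTTCAATTCGCGTCA) does not match the top strand, and its reverse complement TGACGCGAATTGAAAT does not match either.
With no annealing site for primer B, no amplification occurs.

No product — primer B has no binding site in the template.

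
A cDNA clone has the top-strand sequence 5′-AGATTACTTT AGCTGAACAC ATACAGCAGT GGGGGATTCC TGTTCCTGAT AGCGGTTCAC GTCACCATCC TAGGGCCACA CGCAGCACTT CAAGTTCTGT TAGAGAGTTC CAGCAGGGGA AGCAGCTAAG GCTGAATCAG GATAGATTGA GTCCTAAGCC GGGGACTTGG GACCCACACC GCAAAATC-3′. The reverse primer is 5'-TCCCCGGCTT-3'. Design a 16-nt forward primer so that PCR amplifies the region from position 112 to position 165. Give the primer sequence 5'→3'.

The reverse primer's reverse complement AAGCCGGGGA matches the template at positions 156–165; the product starts at position 112.
The forward primer is identical to the top strand over positions 112–127: AGCAGGGGAAGCAGCT.

5'-AGCAGGGGAAGCAGCT-3'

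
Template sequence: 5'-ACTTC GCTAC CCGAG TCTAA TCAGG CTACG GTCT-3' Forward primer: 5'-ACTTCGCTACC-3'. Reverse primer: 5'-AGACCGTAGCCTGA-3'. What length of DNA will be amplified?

34 bp

Scanning the template, ACTTCGCTACC occurs at positions 1–11; this primer anneals to the bottom strand there with its 3' end pointing downstream.
Reverse complement of the reverse primer: TCAGGCTACGGTCT. This occurs on the top strand at positions 21–34.
Product length = (reverse-primer end) − (forward-primer start) + 1 = 34 − 1 + 1 = 34 bp.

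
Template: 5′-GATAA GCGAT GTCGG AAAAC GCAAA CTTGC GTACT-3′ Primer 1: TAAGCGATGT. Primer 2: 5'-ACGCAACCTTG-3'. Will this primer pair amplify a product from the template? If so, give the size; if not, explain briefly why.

No product — primer 2 has no binding site in the template.

Primer 2 (ACGCAACCTTG) does not match the top strand, and its reverse complement CAAGGTTGCGT does not match either.
With no annealing site for primer 2, no amplification occurs.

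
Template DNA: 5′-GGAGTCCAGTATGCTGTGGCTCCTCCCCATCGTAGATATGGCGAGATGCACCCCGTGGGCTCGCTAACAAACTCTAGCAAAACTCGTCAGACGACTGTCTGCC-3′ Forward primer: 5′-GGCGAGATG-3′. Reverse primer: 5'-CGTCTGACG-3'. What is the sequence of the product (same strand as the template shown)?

Forward primer GGCGAGATG is found on the top strand at positions 40–48.
Reverse complement of the reverse primer: CGTCAGACG. This occurs on the top strand at positions 85–93.
The product is the template from position 40 through 93 (54 bp).

5'-GGCGAGATGCACCCCGTGGGCTCGCTAACAAACTCTAGCAAAACTCGTCAGACG-3'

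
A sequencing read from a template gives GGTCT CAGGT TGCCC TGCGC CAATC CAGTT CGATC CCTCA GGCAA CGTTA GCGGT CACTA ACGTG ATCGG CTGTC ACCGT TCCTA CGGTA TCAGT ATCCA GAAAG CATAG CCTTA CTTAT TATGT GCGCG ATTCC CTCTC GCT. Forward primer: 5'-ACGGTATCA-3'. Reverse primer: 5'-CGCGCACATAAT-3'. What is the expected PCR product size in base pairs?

Forward primer ACGGTATCA is found on the top strand at positions 85–93.
The reverse primer's reverse complement is ATTATGTGCGCG, which matches the template at positions 119–130.
Product length = (reverse-primer end) − (forward-primer start) + 1 = 130 − 85 + 1 = 46 bp.

46 bp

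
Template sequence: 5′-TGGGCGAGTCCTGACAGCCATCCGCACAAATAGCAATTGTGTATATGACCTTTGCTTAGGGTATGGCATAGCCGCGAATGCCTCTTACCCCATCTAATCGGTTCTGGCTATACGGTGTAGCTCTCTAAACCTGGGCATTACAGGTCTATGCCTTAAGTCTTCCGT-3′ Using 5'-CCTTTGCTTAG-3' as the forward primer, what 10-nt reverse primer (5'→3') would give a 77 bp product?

5'-GAGAGCTACA-3'

The forward primer binds at positions 49–59, so a 77 bp product ends at position 49 + 77 − 1 = 125.
The reverse primer anneals to the top strand over positions 116–125, i.e. to TGTAGCTCTC.
Its sequence written 5'→3' is the reverse complement: GAGAGCTACA.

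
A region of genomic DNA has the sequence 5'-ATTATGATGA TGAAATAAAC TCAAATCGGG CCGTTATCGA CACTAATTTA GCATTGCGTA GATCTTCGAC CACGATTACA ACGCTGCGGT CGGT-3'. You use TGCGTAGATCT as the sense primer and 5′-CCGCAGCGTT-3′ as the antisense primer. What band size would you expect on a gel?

The forward primer matches the template at positions 55–65.
Taking the reverse complement of CCGCAGCGTT gives AACGCTGCGG, found at positions 80–89 on the template; the primer anneals here to the top strand with its 3' end pointing upstream.
Product length = (reverse-primer end) − (forward-primer start) + 1 = 89 − 55 + 1 = 35 bp.

35 bp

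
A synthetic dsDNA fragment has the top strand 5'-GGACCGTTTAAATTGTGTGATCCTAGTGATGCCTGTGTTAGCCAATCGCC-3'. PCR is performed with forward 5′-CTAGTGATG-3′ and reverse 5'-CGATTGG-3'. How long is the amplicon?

26 bp

The forward primer matches the template at positions 23–31.
Reverse complement of the reverse primer: CCAATCG. This occurs on the top strand at positions 42–48.
Amplicon spans positions 23–48: 26 bp.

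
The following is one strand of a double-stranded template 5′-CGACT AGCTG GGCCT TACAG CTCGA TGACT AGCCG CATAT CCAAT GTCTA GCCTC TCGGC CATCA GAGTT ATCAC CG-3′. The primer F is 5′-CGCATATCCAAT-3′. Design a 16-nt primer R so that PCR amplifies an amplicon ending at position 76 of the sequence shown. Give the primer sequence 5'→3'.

The forward primer binds at positions 34–45; the product's 3' end on the top strand is position 76.
The reverse primer anneals to the top strand over positions 61–76, i.e. to CATCAGAGTTATCACC.
Its sequence written 5'→3' is the reverse complement: GGTGATAACTCTGATG.

5'-GGTGATAACTCTGATG-3'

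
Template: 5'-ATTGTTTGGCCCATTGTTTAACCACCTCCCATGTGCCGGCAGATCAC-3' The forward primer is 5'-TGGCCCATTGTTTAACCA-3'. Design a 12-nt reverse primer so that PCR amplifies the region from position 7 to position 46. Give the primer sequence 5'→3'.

The product's 3' end on the top strand is position 46.
The reverse primer anneals to the top strand over positions 35–46, i.e. to GCCGGCAGATCA.
Its sequence written 5'→3' is the reverse complement: TGATCTGCCGGC.

5'-TGATCTGCCGGC-3'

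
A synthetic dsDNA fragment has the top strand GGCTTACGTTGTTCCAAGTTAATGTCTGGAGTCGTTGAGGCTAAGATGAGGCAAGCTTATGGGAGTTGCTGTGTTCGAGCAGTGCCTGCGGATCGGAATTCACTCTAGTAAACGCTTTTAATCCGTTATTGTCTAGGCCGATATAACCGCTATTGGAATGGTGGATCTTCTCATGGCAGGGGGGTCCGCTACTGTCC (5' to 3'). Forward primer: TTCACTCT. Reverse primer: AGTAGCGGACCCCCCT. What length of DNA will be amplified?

95 bp

Scanning the template, TTCACTCT occurs at positions 99–106; this primer anneals to the bottom strand there with its 3' end pointing downstream.
Reverse complement of the reverse primer: AGGGGGGTCCGCTACT. This occurs on the top strand at positions 178–193.
Product length = (reverse-primer end) − (forward-primer start) + 1 = 193 − 99 + 1 = 95 bp.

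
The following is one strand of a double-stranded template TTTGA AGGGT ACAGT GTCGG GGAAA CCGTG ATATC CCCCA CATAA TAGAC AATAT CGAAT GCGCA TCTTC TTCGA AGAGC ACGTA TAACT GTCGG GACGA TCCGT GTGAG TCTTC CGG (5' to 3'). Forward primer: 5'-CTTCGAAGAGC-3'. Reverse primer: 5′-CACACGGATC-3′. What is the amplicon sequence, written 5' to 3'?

5'-CTTCGAAGAGCACGTATAACTGTCGGGACGATCCGTGTG-3'

Scanning the template, CTTCGAAGAGC occurs at positions 70–80; this primer anneals to the bottom strand there with its 3' end pointing downstream.
Reverse complement of the reverse primer: GATCCGTGTG. This occurs on the top strand at positions 99–108.
The product is the template from position 70 through 108 (39 bp).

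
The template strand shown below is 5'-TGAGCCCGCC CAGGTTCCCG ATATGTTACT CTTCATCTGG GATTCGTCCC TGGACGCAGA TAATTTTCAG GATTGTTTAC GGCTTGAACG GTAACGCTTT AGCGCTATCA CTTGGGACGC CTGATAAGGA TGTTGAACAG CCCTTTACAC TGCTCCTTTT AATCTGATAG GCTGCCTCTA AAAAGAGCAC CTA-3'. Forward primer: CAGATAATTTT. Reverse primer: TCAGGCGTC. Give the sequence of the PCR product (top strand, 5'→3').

5'-CAGATAATTTTCAGGATTGTTTACGGCTTGAACGGTAACGCTTTAGCGCTATCACTTGGGACGCCTGA-3'

The forward primer matches the template at positions 57–67.
Reverse complement of the reverse primer: GACGCCTGA. This occurs on the top strand at positions 116–124.
The product is the template from position 57 through 124 (68 bp).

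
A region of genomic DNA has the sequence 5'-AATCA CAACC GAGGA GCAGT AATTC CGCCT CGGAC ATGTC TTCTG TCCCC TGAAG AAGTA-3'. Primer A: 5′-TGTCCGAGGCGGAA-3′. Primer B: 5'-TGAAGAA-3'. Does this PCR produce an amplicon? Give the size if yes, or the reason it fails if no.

No product — the primers' 3' ends point away from each other.

Primer A (TGTCCGAGGCGGAA) has reverse complement TTCCGCCTCGGACA, which matches the top strand at positions 23–36; primer A anneals to the top strand there with its 3' end pointing upstream toward position 23.
Primer B (TGAAGAA) matches the top strand directly at positions 51–57; it anneals to the bottom strand with its 3' end pointing downstream toward position 57.
The 3' ends diverge (primer A extends toward position 1, primer B toward position 60), so the primers never converge on a shared product.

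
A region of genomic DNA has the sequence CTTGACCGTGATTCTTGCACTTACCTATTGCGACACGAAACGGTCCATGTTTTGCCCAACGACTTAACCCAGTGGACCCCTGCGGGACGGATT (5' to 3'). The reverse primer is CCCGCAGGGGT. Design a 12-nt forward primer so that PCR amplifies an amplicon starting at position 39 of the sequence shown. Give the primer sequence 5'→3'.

5'-AACGGTCCATGT-3'

The reverse primer's reverse complement ACCCCTGCGGG matches the template at positions 76–86; the product starts at position 39.
The forward primer is identical to the top strand over positions 39–50: AACGGTCCATGT.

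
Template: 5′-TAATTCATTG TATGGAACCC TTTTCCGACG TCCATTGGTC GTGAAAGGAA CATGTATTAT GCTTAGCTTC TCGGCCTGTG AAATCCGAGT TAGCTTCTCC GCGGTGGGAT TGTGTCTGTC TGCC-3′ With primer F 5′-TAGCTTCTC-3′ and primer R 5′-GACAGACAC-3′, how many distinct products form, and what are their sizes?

Two products: 57 bp, 30 bp

The forward primer TAGCTTCTC matches the top strand at positions 64–72, 91–99.
The reverse primer's reverse complement is GTGTCTGTC, matching at positions 112–120.
Each forward site pairs with the reverse site to give a product ending at position 120: sizes 57, 30 bp.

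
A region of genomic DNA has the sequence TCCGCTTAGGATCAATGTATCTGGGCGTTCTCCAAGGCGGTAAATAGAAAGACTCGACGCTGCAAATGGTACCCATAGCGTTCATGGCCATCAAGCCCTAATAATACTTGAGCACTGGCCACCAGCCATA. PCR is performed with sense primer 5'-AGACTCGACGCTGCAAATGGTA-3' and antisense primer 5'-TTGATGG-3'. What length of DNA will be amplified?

45 bp

The forward primer matches the template at positions 50–71.
The reverse primer's reverse complement is CCATCAA, which matches the template at positions 88–94.
Product length = (reverse-primer end) − (forward-primer start) + 1 = 94 − 50 + 1 = 45 bp.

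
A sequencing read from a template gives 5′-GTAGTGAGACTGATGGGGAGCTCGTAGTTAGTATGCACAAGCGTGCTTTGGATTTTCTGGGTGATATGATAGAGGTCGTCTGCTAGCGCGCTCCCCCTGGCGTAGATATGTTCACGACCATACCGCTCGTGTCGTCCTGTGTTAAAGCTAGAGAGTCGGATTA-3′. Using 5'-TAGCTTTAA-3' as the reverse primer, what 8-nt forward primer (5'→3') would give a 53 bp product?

The reverse primer's reverse complement TTAAAGCTA matches the template at positions 142–150, so the product ends at position 150.
A 53 bp product then starts at position 150 − 53 + 1 = 98.
The forward primer is identical to the top strand there: TGGCGTAG.

5'-TGGCGTAG-3'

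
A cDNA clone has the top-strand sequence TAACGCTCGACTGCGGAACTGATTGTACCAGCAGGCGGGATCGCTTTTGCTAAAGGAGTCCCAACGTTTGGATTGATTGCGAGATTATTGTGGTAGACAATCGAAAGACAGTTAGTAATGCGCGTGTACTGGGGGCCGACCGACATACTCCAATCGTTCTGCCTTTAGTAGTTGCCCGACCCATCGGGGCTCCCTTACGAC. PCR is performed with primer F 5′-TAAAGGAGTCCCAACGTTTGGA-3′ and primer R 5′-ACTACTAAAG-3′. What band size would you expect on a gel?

122 bp

The forward primer matches the template at positions 51–72.
Taking the reverse complement of ACTACTAAAG gives CTTTAGTAGT, found at positions 163–172 on the template; the primer anneals here to the top strand with its 3' end pointing upstream.
Product length = (reverse-primer end) − (forward-primer start) + 1 = 172 − 51 + 1 = 122 bp.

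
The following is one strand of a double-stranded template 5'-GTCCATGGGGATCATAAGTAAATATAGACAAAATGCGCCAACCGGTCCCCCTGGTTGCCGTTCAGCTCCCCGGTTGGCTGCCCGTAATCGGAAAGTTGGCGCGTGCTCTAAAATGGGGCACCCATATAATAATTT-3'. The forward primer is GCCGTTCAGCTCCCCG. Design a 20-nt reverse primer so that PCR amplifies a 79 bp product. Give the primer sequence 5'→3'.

5'-AAATTATTATATGGGTGCCC-3'

The forward primer binds at positions 57–72, so a 79 bp product ends at position 57 + 79 − 1 = 135.
The reverse primer anneals to the top strand over positions 116–135, i.e. to GGGCACCCATATAATAATTT.
Its sequence written 5'→3' is the reverse complement: AAATTATTATATGGGTGCCC.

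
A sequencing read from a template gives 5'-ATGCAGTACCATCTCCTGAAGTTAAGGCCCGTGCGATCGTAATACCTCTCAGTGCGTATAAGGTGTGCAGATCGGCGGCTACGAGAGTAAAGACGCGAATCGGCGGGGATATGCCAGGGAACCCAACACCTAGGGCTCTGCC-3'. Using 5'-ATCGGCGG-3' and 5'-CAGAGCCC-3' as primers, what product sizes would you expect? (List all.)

The forward primer ATCGGCGG matches the top strand at positions 71–78, 99–106.
The reverse primer's reverse complement is GGGCTCTG, matching at positions 133–140.
Each forward site pairs with the reverse site to give a product ending at position 140: sizes 70, 42 bp.

70 bp, 42 bp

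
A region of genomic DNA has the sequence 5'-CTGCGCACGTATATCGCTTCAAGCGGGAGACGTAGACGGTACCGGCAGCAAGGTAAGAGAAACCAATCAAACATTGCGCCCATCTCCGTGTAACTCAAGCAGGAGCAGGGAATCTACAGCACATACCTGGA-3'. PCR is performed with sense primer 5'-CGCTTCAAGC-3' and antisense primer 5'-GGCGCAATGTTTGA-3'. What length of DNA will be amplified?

66 bp

Forward primer CGCTTCAAGC is found on the top strand at positions 15–24.
The reverse primer's reverse complement is TCAAACATTGCGCC, which matches the template at positions 67–80.
Amplicon spans positions 15–80: 66 bp.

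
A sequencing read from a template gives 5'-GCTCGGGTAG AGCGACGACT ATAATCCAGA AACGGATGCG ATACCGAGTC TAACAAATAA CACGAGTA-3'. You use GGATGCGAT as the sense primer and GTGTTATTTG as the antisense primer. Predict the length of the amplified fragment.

30 bp

Scanning the template, GGATGCGAT occurs at positions 34–42; this primer anneals to the bottom strand there with its 3' end pointing downstream.
Reverse complement of the reverse primer: CAAATAACAC. This occurs on the top strand at positions 54–63.
The product runs from position 34 to position 63, so its length is 63 − 34 + 1 = 30 bp.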